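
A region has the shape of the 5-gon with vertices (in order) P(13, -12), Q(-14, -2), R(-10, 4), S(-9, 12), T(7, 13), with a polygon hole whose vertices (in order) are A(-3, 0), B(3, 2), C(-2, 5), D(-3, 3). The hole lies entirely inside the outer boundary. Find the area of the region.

Outer boundary:
P→Q: (13)(-2) − (-14)(-12) = -194
Q→R: (-14)(4) − (-10)(-2) = -76
R→S: (-10)(12) − (-9)(4) = -84
S→T: (-9)(13) − (7)(12) = -201
T→P: (7)(-12) − (13)(13) = -253
Σ = -808
Area = |Σ|/2 = 404.
Hole:
Σ = (-6) + (19) + (9) + (9) = 31
Area = |Σ|/2 = 15.5.
Net area = 404 − 15.5 = 388.5.

388.5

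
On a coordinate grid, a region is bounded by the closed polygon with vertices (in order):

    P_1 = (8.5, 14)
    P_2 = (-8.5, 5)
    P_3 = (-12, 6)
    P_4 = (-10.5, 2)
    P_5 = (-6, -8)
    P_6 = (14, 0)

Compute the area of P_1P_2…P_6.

306.75

P_1→P_2: (8.5)(5) − (-8.5)(14) = 161.5
P_2→P_3: (-8.5)(6) − (-12)(5) = 9
P_3→P_4: (-12)(2) − (-10.5)(6) = 39
P_4→P_5: (-10.5)(-8) − (-6)(2) = 96
P_5→P_6: (-6)(0) − (14)(-8) = 112
P_6→P_1: (14)(14) − (8.5)(0) = 196
Σ = 613.5
Area = |Σ|/2 = 306.75.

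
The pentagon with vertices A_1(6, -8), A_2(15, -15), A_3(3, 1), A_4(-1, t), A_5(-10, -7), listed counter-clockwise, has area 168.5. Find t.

Write out the shoelace sum; only the two edges meeting at A_4 involve t:
2·Area = [(3·t − (-1)·1) + ((-1)·(-7) − (-10)·t)] + 212
       = 13·t + 220 = 337
⇒ t = 9.

9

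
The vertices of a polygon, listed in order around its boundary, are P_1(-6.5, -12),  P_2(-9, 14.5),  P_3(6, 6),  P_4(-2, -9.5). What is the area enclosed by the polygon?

Apply Gauss's area formula: 2A = Σ (x_i·y_{i+1} − x_{i+1}·y_i), indices taken mod 4.
Σ = (-202.25) + (-141) + (-45) + (-37.75) = -426
Area = |Σ|/2 = 213.

213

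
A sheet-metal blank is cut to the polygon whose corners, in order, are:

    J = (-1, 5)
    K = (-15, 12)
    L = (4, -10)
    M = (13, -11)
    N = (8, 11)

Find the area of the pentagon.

266.5

Apply the surveyor's formula: 2A = Σ (x_i·y_{i+1} − x_{i+1}·y_i), indices taken mod 5.
J→K: (-1)(12) − (-15)(5) = 63
K→L: (-15)(-10) − (4)(12) = 102
L→M: (4)(-11) − (13)(-10) = 86
M→N: (13)(11) − (8)(-11) = 231
N→J: (8)(5) − (-1)(11) = 51
Σ = 533
Area = |Σ|/2 = 266.5.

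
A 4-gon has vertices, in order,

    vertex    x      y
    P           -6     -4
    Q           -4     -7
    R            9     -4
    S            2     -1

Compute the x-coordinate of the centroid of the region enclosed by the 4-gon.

2/3

Apply the shoelace (surveyor's) formula. First the cross-terms c_i = x_i·y_{i+1} − x_{i+1}·y_i:
  26, 79, -1, -14  ⇒  2A = 90, A = 45.
Then Σ (x_i + x_{i+1})·c_i = 180, so x̄ = 180 / (6·45) = 2/3.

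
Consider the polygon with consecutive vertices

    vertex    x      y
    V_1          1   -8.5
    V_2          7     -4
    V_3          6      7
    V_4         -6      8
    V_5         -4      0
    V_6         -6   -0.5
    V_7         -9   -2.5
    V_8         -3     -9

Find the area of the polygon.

Σ = (55.5) + (73) + (90) + (32) + (2) + (10.5) + (73.5) + (34.5) = 371
Area = |Σ|/2 = 185.5.

185.5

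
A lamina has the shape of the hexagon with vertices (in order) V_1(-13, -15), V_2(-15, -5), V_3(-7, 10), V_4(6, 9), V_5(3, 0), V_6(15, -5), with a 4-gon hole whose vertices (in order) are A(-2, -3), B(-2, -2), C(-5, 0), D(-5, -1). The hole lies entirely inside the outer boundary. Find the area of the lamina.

Outer boundary:
Apply the shoelace (surveyor's) formula: 2A = Σ (x_i·y_{i+1} − x_{i+1}·y_i), indices taken mod 6.
V_1→V_2: (-13)(-5) − (-15)(-15) = -160
V_2→V_3: (-15)(10) − (-7)(-5) = -185
V_3→V_4: (-7)(9) − (6)(10) = -123
V_4→V_5: (6)(0) − (3)(9) = -27
V_5→V_6: (3)(-5) − (15)(0) = -15
V_6→V_1: (15)(-15) − (-13)(-5) = -290
Σ = -800
Area = |Σ|/2 = 400.
Hole:
Cross-terms: -2, -10, 5, 13  ⇒  Σ = 6
Area = |Σ|/2 = 3.
Net area = 400 − 3 = 397.

397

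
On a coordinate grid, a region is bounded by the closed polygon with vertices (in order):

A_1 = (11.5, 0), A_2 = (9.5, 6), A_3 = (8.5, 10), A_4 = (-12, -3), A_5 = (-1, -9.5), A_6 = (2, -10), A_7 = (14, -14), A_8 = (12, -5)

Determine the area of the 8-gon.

307.5

A_1→A_2: (11.5)(6) − (9.5)(0) = 69
A_2→A_3: (9.5)(10) − (8.5)(6) = 44
A_3→A_4: (8.5)(-3) − (-12)(10) = 94.5
A_4→A_5: (-12)(-9.5) − (-1)(-3) = 111
A_5→A_6: (-1)(-10) − (2)(-9.5) = 29
A_6→A_7: (2)(-14) − (14)(-10) = 112
A_7→A_8: (14)(-5) − (12)(-14) = 98
A_8→A_1: (12)(0) − (11.5)(-5) = 57.5
Σ = 615
Area = |Σ|/2 = 307.5.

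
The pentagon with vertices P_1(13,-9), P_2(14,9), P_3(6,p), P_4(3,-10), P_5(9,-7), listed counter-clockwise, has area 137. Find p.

Write out the shoelace sum; only the two edges meeting at P_3 involve p:
2·Area = [(14·p − 6·9) + (6·(-10) − 3·p)] + 322
       = 11·p + 208 = 274
⇒ p = 6.

6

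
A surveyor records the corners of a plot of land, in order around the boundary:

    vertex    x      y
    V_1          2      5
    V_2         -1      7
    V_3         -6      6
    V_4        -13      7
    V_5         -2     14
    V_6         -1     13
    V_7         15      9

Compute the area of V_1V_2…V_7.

Apply the surveyor's formula: 2A = Σ (x_i·y_{i+1} − x_{i+1}·y_i), indices taken mod 7.
Σ = (19) + (36) + (36) + (-168) + (-12) + (-204) + (57) = -236
Area = |Σ|/2 = 118.

118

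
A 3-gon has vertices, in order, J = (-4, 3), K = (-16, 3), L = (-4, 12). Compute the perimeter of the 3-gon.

|JK| = √((-12)² + (0)²) = √144 = 12
|KL| = √((12)² + (9)²) = √225 = 15
|LJ| = √((0)² + (-9)²) = √81 = 9
Perimeter = 12 + 15 + 9 = 36.

36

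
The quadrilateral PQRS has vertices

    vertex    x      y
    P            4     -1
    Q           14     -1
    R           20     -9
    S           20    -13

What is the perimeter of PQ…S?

|PQ| = √((10)² + (0)²) = √100 = 10
|QR| = √((6)² + (-8)²) = √100 = 10
|RS| = √((0)² + (-4)²) = √16 = 4
|SP| = √((-16)² + (12)²) = √400 = 20
Perimeter = 10 + 10 + 4 + 20 = 44.

44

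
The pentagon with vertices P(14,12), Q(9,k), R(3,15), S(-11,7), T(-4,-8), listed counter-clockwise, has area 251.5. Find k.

Write out the shoelace sum; only the two edges meeting at Q involve k:
2·Area = [(14·k − 9·12) + (9·15 − 3·k)] + 366
       = 11·k + 393 = 503
⇒ k = 10.

10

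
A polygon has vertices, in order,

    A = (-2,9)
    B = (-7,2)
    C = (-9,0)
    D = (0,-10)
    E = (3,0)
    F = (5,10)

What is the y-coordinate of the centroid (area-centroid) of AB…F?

Apply the surveyor's formula. First the cross-terms c_i = x_i·y_{i+1} − x_{i+1}·y_i:
  59, 18, 90, 30, 30, 65  ⇒  2A = 292, A = 146.
Then Σ (y_i + y_{i+1})·c_i = 1020, so ȳ = 1020 / (6·146) = 85/73.

85/73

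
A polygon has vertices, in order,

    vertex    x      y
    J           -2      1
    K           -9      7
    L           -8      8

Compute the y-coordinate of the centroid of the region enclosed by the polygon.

Apply the surveyor's formula. First the cross-terms c_i = x_i·y_{i+1} − x_{i+1}·y_i:
  -5, -16, 8  ⇒  2A = -13, A = -6.5.
Then Σ (y_i + y_{i+1})·c_i = -208, so ȳ = -208 / (6·(-6.5)) = 16/3.

16/3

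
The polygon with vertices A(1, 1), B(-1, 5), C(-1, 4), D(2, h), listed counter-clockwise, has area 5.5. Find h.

-5

The doubled signed area Σ (x_i y_{i+1} − x_{i+1} y_i) is linear in h.
With h=0 it equals 1; the coefficient of h is -2 (from the two edges through D).
So -2·h + 1 = 2·5.5 = 11 ⇒ h = -5.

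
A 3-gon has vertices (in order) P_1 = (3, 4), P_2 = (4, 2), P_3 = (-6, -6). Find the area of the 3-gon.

Σ = (-10) + (-12) + (-6) = -28
Area = |Σ|/2 = 14.

14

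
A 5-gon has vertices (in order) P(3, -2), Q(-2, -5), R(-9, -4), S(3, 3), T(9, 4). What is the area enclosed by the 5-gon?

Apply the shoelace formula: 2A = Σ (x_i·y_{i+1} − x_{i+1}·y_i), indices taken mod 5.
Σ = (-19) + (-37) + (-15) + (-15) + (-30) = -116
Area = |Σ|/2 = 58.

58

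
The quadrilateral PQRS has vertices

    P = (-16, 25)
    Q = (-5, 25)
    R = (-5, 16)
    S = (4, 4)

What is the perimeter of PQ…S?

64

|PQ| = √((11)² + (0)²) = √121 = 11
|QR| = √((0)² + (-9)²) = √81 = 9
|RS| = √((9)² + (-12)²) = √225 = 15
|SP| = √((-20)² + (21)²) = √841 = 29
Perimeter = 11 + 9 + 15 + 29 = 64.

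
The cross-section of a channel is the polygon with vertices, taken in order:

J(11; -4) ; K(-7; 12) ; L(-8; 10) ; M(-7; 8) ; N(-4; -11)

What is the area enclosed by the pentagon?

J→K: (11)(12) − (-7)(-4) = 104
K→L: (-7)(10) − (-8)(12) = 26
L→M: (-8)(8) − (-7)(10) = 6
M→N: (-7)(-11) − (-4)(8) = 109
N→J: (-4)(-4) − (11)(-11) = 137
Σ = 382
Area = |Σ|/2 = 191.

191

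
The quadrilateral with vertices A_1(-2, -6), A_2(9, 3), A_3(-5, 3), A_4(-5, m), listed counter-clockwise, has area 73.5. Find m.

The doubled signed area Σ (x_i y_{i+1} − x_{i+1} y_i) is linear in m.
With m=0 it equals 135; the coefficient of m is -3 (from the two edges through A_4).
So -3·m + 135 = 2·73.5 = 147 ⇒ m = -4.

-4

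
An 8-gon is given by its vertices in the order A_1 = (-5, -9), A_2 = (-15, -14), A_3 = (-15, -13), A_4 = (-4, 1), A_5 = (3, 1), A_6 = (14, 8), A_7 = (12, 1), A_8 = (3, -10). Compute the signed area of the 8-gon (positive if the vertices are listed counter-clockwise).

-213

Apply the shoelace formula: 2A = Σ (x_i·y_{i+1} − x_{i+1}·y_i), indices taken mod 8.
Σ = (-65) + (-15) + (-67) + (-7) + (10) + (-82) + (-123) + (-77) = -426
Signed area = Σ/2 = -213 (negative ⇒ clockwise traversal).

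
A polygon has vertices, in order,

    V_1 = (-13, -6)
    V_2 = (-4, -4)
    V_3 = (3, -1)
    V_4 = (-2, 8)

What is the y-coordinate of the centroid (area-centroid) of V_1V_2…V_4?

1/21

Apply the shoelace formula. First the cross-terms c_i = x_i·y_{i+1} − x_{i+1}·y_i:
  28, 16, 22, 116  ⇒  2A = 182, A = 91.
Then Σ (y_i + y_{i+1})·c_i = 26, so ȳ = 26 / (6·91) = 1/21.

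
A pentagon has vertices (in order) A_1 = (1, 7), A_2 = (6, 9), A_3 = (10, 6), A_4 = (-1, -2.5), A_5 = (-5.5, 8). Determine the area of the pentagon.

Apply the shoelace (surveyor's) formula: 2A = Σ (x_i·y_{i+1} − x_{i+1}·y_i), indices taken mod 5.
Σ = (-33) + (-54) + (-19) + (-21.75) + (-46.5) = -174.25
Area = |Σ|/2 = 87.125.

87.125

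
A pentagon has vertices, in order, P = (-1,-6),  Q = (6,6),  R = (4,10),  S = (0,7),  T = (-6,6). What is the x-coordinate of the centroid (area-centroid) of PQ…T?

Apply Gauss's area formula. First the cross-terms c_i = x_i·y_{i+1} − x_{i+1}·y_i:
  30, 36, 28, 42, 42  ⇒  2A = 178, A = 89.
Then Σ (x_i + x_{i+1})·c_i = 76, so x̄ = 76 / (6·89) = 38/267.

38/267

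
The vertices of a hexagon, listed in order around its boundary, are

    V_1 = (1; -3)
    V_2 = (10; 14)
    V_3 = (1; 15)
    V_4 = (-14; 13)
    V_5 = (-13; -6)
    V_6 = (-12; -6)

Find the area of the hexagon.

352

Cross-terms: 44, 136, 223, 253, 6, 42  ⇒  Σ = 704
Area = |Σ|/2 = 352.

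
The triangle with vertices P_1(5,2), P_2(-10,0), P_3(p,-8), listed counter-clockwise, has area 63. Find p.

The doubled signed area Σ (x_i y_{i+1} − x_{i+1} y_i) is linear in p.
With p=0 it equals 140; the coefficient of p is 2 (from the two edges through P_3).
So 2·p + 140 = 2·63 = 126 ⇒ p = -7.

-7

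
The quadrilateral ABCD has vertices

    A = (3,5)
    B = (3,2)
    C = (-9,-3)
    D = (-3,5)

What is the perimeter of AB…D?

|AB| = √((0)² + (-3)²) = √9 = 3
|BC| = √((-12)² + (-5)²) = √169 = 13
|CD| = √((6)² + (8)²) = √100 = 10
|DA| = √((6)² + (0)²) = √36 = 6
Perimeter = 3 + 13 + 10 + 6 = 32.

32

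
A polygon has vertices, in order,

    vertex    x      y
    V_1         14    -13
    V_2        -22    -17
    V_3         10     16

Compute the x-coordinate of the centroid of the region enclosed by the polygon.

2/3

Apply Gauss's area formula. First the cross-terms c_i = x_i·y_{i+1} − x_{i+1}·y_i:
  -524, -182, -354  ⇒  2A = -1060, A = -530.
Then Σ (x_i + x_{i+1})·c_i = -2120, so x̄ = -2120 / (6·(-530)) = 2/3.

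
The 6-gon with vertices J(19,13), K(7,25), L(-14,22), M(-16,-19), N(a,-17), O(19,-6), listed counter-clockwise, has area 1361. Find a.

The doubled signed area Σ (x_i y_{i+1} − x_{i+1} y_i) is linear in a.
With a=0 it equals 2462; the coefficient of a is 13 (from the two edges through N).
So 13·a + 2462 = 2·1361 = 2722 ⇒ a = 20.

20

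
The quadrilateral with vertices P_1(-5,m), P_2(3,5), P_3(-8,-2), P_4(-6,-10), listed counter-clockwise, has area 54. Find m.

The doubled signed area Σ (x_i y_{i+1} − x_{i+1} y_i) is linear in m.
With m=0 it equals 27; the coefficient of m is -9 (from the two edges through P_1).
So -9·m + 27 = 2·54 = 108 ⇒ m = -9.

-9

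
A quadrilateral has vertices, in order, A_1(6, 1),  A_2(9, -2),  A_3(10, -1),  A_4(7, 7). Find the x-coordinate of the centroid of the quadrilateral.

187/24

Apply Gauss's area formula. First the cross-terms c_i = x_i·y_{i+1} − x_{i+1}·y_i:
  -21, 11, 77, -35  ⇒  2A = 32, A = 16.
Then Σ (x_i + x_{i+1})·c_i = 748, so x̄ = 748 / (6·16) = 187/24.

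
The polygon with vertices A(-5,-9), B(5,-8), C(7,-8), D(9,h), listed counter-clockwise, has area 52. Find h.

Write out the shoelace sum; only the two edges meeting at D involve h:
2·Area = [(7·h − 9·(-8)) + (9·(-9) − (-5)·h)] + 101
       = 12·h + 92 = 104
⇒ h = 1.

1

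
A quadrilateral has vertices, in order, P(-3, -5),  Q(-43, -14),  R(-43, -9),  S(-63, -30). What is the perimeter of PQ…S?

|PQ| = √((-40)² + (-9)²) = √1681 = 41
|QR| = √((0)² + (5)²) = √25 = 5
|RS| = √((-20)² + (-21)²) = √841 = 29
|SP| = √((60)² + (25)²) = √4225 = 65
Perimeter = 41 + 5 + 29 + 65 = 140.

140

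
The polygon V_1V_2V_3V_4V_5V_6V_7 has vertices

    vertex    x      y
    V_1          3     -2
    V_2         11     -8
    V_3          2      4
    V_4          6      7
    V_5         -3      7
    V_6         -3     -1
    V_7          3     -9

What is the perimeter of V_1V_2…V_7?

|V_1V_2| = √((8)² + (-6)²) = √100 = 10
|V_2V_3| = √((-9)² + (12)²) = √225 = 15
|V_3V_4| = √((4)² + (3)²) = √25 = 5
|V_4V_5| = √((-9)² + (0)²) = √81 = 9
|V_5V_6| = √((0)² + (-8)²) = √64 = 8
|V_6V_7| = √((6)² + (-8)²) = √100 = 10
|V_7V_1| = √((0)² + (7)²) = √49 = 7
Perimeter = 10 + 15 + 5 + 9 + 8 + 10 + 7 = 64.

64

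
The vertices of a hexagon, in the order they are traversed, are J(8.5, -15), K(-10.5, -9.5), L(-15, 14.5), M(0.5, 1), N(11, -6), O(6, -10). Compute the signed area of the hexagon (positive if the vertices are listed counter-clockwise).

-324.125

Apply Gauss's area formula: 2A = Σ (x_i·y_{i+1} − x_{i+1}·y_i), indices taken mod 6.
Σ = (-238.25) + (-294.75) + (-22.25) + (-14) + (-74) + (-5) = -648.25
Signed area = Σ/2 = -324.125 (negative ⇒ clockwise traversal).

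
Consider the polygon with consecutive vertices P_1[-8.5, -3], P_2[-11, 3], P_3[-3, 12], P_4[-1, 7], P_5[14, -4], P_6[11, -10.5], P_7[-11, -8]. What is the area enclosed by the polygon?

313

Apply the shoelace (surveyor's) formula: 2A = Σ (x_i·y_{i+1} − x_{i+1}·y_i), indices taken mod 7.
Σ = (-58.5) + (-123) + (-9) + (-94) + (-103) + (-203.5) + (-35) = -626
Area = |Σ|/2 = 313.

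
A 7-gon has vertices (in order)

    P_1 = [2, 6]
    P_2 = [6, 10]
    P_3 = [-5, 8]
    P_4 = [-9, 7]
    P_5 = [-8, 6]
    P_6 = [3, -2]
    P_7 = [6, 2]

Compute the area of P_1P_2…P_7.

Apply the shoelace (surveyor's) formula: 2A = Σ (x_i·y_{i+1} − x_{i+1}·y_i), indices taken mod 7.
P_1→P_2: (2)(10) − (6)(6) = -16
P_2→P_3: (6)(8) − (-5)(10) = 98
P_3→P_4: (-5)(7) − (-9)(8) = 37
P_4→P_5: (-9)(6) − (-8)(7) = 2
P_5→P_6: (-8)(-2) − (3)(6) = -2
P_6→P_7: (3)(2) − (6)(-2) = 18
P_7→P_1: (6)(6) − (2)(2) = 32
Σ = 169
Area = |Σ|/2 = 84.5.

84.5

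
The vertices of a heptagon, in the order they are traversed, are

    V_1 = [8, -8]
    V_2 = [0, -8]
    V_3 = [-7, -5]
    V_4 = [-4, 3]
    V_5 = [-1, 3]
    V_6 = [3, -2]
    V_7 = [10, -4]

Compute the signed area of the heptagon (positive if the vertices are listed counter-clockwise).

-108.5

Apply the shoelace (surveyor's) formula: 2A = Σ (x_i·y_{i+1} − x_{i+1}·y_i), indices taken mod 7.
Σ = (-64) + (-56) + (-41) + (-9) + (-7) + (8) + (-48) = -217
Signed area = Σ/2 = -108.5 (negative ⇒ clockwise traversal).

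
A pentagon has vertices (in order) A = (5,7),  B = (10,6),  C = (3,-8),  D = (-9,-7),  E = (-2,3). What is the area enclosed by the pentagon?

Cross-terms: -40, -98, -93, -41, -29  ⇒  Σ = -301
Area = |Σ|/2 = 150.5.

150.5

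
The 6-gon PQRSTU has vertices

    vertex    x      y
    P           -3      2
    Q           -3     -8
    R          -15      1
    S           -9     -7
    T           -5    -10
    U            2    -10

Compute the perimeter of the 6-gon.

60

|PQ| = √((0)² + (-10)²) = √100 = 10
|QR| = √((-12)² + (9)²) = √225 = 15
|RS| = √((6)² + (-8)²) = √100 = 10
|ST| = √((4)² + (-3)²) = √25 = 5
|TU| = √((7)² + (0)²) = √49 = 7
|UP| = √((-5)² + (12)²) = √169 = 13
Perimeter = 10 + 15 + 10 + 5 + 7 + 13 = 60.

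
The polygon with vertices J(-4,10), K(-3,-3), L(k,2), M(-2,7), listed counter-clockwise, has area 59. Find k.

The doubled signed area Σ (x_i y_{i+1} − x_{i+1} y_i) is linear in k.
With k=0 it equals 48; the coefficient of k is 10 (from the two edges through L).
So 10·k + 48 = 2·59 = 118 ⇒ k = 7.

7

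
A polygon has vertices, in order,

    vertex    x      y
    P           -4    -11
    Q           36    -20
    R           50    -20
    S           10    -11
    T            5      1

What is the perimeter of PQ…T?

|PQ| = √((40)² + (-9)²) = √1681 = 41
|QR| = √((14)² + (0)²) = √196 = 14
|RS| = √((-40)² + (9)²) = √1681 = 41
|ST| = √((-5)² + (12)²) = √169 = 13
|TP| = √((-9)² + (-12)²) = √225 = 15
Perimeter = 41 + 14 + 41 + 13 + 15 = 124.

124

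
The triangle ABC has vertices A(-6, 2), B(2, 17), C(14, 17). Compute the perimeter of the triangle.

|AB| = √((8)² + (15)²) = √289 = 17
|BC| = √((12)² + (0)²) = √144 = 12
|CA| = √((-20)² + (-15)²) = √625 = 25
Perimeter = 17 + 12 + 25 = 54.

54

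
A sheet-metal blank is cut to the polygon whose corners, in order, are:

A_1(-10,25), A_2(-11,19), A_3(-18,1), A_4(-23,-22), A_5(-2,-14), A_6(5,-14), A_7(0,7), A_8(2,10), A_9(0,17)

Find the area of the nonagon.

Σ = (85) + (331) + (419) + (278) + (98) + (35) + (-14) + (34) + (170) = 1436
Area = |Σ|/2 = 718.

718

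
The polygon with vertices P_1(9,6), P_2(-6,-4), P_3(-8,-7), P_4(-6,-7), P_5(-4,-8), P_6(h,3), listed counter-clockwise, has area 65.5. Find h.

Write out the shoelace sum; only the two edges meeting at P_6 involve h:
2·Area = [((-4)·3 − h·(-8)) + (h·6 − 9·3)] + 44
       = 14·h + 5 = 131
⇒ h = 9.

9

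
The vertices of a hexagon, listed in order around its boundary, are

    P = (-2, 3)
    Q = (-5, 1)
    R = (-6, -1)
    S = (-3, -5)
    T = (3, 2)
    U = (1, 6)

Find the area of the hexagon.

P→Q: (-2)(1) − (-5)(3) = 13
Q→R: (-5)(-1) − (-6)(1) = 11
R→S: (-6)(-5) − (-3)(-1) = 27
S→T: (-3)(2) − (3)(-5) = 9
T→U: (3)(6) − (1)(2) = 16
U→P: (1)(3) − (-2)(6) = 15
Σ = 91
Area = |Σ|/2 = 45.5.

45.5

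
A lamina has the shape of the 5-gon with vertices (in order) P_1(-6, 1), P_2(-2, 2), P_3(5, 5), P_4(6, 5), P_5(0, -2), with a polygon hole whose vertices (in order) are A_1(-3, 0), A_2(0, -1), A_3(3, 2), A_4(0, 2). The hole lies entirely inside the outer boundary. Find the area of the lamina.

Outer boundary:
P_1→P_2: (-6)(2) − (-2)(1) = -10
P_2→P_3: (-2)(5) − (5)(2) = -20
P_3→P_4: (5)(5) − (6)(5) = -5
P_4→P_5: (6)(-2) − (0)(5) = -12
P_5→P_1: (0)(1) − (-6)(-2) = -12
Σ = -59
Area = |Σ|/2 = 29.5.
Hole:
Cross-terms: 3, 3, 6, 6  ⇒  Σ = 18
Area = |Σ|/2 = 9.
Net area = 29.5 − 9 = 20.5.

20.5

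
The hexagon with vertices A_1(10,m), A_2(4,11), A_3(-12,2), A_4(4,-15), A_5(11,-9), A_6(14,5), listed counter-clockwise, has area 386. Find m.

The doubled signed area Σ (x_i y_{i+1} − x_{i+1} y_i) is linear in m.
With m=0 it equals 682; the coefficient of m is 10 (from the two edges through A_1).
So 10·m + 682 = 2·386 = 772 ⇒ m = 9.

9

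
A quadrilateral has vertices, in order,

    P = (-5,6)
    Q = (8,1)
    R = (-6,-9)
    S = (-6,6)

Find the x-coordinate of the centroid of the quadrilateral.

-57/43

Apply Gauss's area formula. First the cross-terms c_i = x_i·y_{i+1} − x_{i+1}·y_i:
  -53, -66, -90, -6  ⇒  2A = -215, A = -107.5.
Then Σ (x_i + x_{i+1})·c_i = 855, so x̄ = 855 / (6·(-107.5)) = -57/43.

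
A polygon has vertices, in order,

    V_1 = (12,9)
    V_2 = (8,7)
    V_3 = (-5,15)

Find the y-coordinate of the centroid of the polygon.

31/3

Apply the shoelace formula. First the cross-terms c_i = x_i·y_{i+1} − x_{i+1}·y_i:
  12, 155, -225  ⇒  2A = -58, A = -29.
Then Σ (y_i + y_{i+1})·c_i = -1798, so ȳ = -1798 / (6·(-29)) = 31/3.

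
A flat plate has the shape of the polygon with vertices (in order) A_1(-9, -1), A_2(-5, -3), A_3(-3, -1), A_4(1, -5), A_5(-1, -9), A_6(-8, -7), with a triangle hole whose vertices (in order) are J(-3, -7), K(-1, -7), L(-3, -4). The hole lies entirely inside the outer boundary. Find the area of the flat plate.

Outer boundary:
Apply Gauss's area formula: 2A = Σ (x_i·y_{i+1} − x_{i+1}·y_i), indices taken mod 6.
Σ = (22) + (-4) + (16) + (-14) + (-65) + (-55) = -100
Area = |Σ|/2 = 50.
Hole:
Apply the surveyor's formula: 2A = Σ (x_i·y_{i+1} − x_{i+1}·y_i), indices taken mod 3.
Σ = (14) + (-17) + (9) = 6
Area = |Σ|/2 = 3.
Net area = 50 − 3 = 47.

47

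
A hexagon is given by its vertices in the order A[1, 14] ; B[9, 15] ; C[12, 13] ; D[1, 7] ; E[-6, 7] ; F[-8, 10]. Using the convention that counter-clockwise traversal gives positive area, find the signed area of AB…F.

-90

Apply Gauss's area formula: 2A = Σ (x_i·y_{i+1} − x_{i+1}·y_i), indices taken mod 6.
Σ = (-111) + (-63) + (71) + (49) + (-4) + (-122) = -180
Signed area = Σ/2 = -90 (negative ⇒ clockwise traversal).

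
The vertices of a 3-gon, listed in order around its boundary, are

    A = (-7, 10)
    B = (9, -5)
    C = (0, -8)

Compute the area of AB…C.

Σ = (-55) + (-72) + (-56) = -183
Area = |Σ|/2 = 91.5.

91.5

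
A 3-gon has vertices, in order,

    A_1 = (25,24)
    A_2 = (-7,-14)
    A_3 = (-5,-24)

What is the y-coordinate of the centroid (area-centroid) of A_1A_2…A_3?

Apply the surveyor's formula. First the cross-terms c_i = x_i·y_{i+1} − x_{i+1}·y_i:
  -182, 98, 480  ⇒  2A = 396, A = 198.
Then Σ (y_i + y_{i+1})·c_i = -5544, so ȳ = -5544 / (6·198) = -14/3.

-14/3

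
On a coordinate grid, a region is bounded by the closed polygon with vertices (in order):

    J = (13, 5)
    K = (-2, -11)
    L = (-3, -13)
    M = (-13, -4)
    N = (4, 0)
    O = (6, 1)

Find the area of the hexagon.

Σ = (-133) + (-7) + (-157) + (16) + (4) + (17) = -260
Area = |Σ|/2 = 130.

130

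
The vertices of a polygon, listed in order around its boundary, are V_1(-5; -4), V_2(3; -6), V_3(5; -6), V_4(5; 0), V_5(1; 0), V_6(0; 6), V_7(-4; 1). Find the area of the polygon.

67.5

Apply the shoelace (surveyor's) formula: 2A = Σ (x_i·y_{i+1} − x_{i+1}·y_i), indices taken mod 7.
Σ = (42) + (12) + (30) + (0) + (6) + (24) + (21) = 135
Area = |Σ|/2 = 67.5.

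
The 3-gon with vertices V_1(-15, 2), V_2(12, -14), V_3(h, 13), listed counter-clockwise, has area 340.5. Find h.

9

The doubled signed area Σ (x_i y_{i+1} − x_{i+1} y_i) is linear in h.
With h=0 it equals 537; the coefficient of h is 16 (from the two edges through V_3).
So 16·h + 537 = 2·340.5 = 681 ⇒ h = 9.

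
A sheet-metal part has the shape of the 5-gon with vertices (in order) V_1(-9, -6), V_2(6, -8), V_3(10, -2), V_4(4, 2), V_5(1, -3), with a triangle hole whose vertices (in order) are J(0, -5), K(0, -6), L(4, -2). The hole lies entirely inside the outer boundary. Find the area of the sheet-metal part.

76.5

Outer boundary:
V_1→V_2: (-9)(-8) − (6)(-6) = 108
V_2→V_3: (6)(-2) − (10)(-8) = 68
V_3→V_4: (10)(2) − (4)(-2) = 28
V_4→V_5: (4)(-3) − (1)(2) = -14
V_5→V_1: (1)(-6) − (-9)(-3) = -33
Σ = 157
Area = |Σ|/2 = 78.5.
Hole:
Apply the surveyor's formula: 2A = Σ (x_i·y_{i+1} − x_{i+1}·y_i), indices taken mod 3.
Σ = (0) + (24) + (-20) = 4
Area = |Σ|/2 = 2.
Net area = 78.5 − 2 = 76.5.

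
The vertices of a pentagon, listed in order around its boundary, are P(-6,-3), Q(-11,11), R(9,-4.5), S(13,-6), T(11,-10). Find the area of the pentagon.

Apply the shoelace formula: 2A = Σ (x_i·y_{i+1} − x_{i+1}·y_i), indices taken mod 5.
Σ = (-99) + (-49.5) + (4.5) + (-64) + (-93) = -301
Area = |Σ|/2 = 150.5.

150.5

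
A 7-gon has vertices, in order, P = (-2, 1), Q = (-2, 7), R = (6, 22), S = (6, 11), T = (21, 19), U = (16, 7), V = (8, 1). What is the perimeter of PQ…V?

|PQ| = √((0)² + (6)²) = √36 = 6
|QR| = √((8)² + (15)²) = √289 = 17
|RS| = √((0)² + (-11)²) = √121 = 11
|ST| = √((15)² + (8)²) = √289 = 17
|TU| = √((-5)² + (-12)²) = √169 = 13
|UV| = √((-8)² + (-6)²) = √100 = 10
|VP| = √((-10)² + (0)²) = √100 = 10
Perimeter = 6 + 17 + 11 + 17 + 13 + 10 + 10 = 84.

84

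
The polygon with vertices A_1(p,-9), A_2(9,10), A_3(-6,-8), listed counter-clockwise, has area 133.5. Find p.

Write out the shoelace sum; only the two edges meeting at A_1 involve p:
2·Area = [((-6)·(-9) − p·(-8)) + (p·10 − 9·(-9))] + -12
       = 18·p + 123 = 267
⇒ p = 8.

8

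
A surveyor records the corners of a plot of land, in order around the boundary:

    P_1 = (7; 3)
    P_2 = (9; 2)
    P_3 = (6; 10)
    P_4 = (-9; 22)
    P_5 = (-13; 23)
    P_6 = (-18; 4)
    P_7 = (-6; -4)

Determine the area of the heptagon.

Apply the surveyor's formula: 2A = Σ (x_i·y_{i+1} − x_{i+1}·y_i), indices taken mod 7.
Σ = (-13) + (78) + (222) + (79) + (362) + (96) + (10) = 834
Area = |Σ|/2 = 417.

417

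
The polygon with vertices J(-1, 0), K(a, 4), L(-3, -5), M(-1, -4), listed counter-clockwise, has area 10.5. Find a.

-2

Write out the shoelace sum; only the two edges meeting at K involve a:
2·Area = [((-1)·4 − a·0) + (a·(-5) − (-3)·4)] + 3
       = -5·a + 11 = 21
⇒ a = -2.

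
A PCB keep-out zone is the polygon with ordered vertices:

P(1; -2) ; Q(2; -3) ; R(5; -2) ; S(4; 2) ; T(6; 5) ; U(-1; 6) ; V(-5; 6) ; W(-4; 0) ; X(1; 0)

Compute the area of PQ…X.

Apply the surveyor's formula: 2A = Σ (x_i·y_{i+1} − x_{i+1}·y_i), indices taken mod 9.
P→Q: (1)(-3) − (2)(-2) = 1
Q→R: (2)(-2) − (5)(-3) = 11
R→S: (5)(2) − (4)(-2) = 18
S→T: (4)(5) − (6)(2) = 8
T→U: (6)(6) − (-1)(5) = 41
U→V: (-1)(6) − (-5)(6) = 24
V→W: (-5)(0) − (-4)(6) = 24
W→X: (-4)(0) − (1)(0) = 0
X→P: (1)(-2) − (1)(0) = -2
Σ = 125
Area = |Σ|/2 = 62.5.

62.5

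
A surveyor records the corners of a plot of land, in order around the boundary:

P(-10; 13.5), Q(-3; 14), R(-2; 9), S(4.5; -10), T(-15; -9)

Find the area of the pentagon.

301

P→Q: (-10)(14) − (-3)(13.5) = -99.5
Q→R: (-3)(9) − (-2)(14) = 1
R→S: (-2)(-10) − (4.5)(9) = -20.5
S→T: (4.5)(-9) − (-15)(-10) = -190.5
T→P: (-15)(13.5) − (-10)(-9) = -292.5
Σ = -602
Area = |Σ|/2 = 301.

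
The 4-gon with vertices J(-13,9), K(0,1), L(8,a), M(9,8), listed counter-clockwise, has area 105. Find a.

2

Write out the shoelace sum; only the two edges meeting at L involve a:
2·Area = [(0·a − 8·1) + (8·8 − 9·a)] + 172
       = -9·a + 228 = 210
⇒ a = 2.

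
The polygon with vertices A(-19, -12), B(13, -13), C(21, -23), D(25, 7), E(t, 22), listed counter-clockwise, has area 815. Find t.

23

The doubled signed area Σ (x_i y_{i+1} − x_{i+1} y_i) is linear in t.
With t=0 it equals 2067; the coefficient of t is -19 (from the two edges through E).
So -19·t + 2067 = 2·815 = 1630 ⇒ t = 23.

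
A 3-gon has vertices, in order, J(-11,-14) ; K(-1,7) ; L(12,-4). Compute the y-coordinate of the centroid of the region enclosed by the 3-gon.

Apply the surveyor's formula. First the cross-terms c_i = x_i·y_{i+1} − x_{i+1}·y_i:
  -91, -80, -212  ⇒  2A = -383, A = -191.5.
Then Σ (y_i + y_{i+1})·c_i = 4213, so ȳ = 4213 / (6·(-191.5)) = -11/3.

-11/3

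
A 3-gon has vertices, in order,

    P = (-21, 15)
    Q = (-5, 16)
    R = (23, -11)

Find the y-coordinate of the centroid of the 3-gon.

Apply Gauss's area formula. First the cross-terms c_i = x_i·y_{i+1} − x_{i+1}·y_i:
  -261, -313, 114  ⇒  2A = -460, A = -230.
Then Σ (y_i + y_{i+1})·c_i = -9200, so ȳ = -9200 / (6·(-230)) = 20/3.

20/3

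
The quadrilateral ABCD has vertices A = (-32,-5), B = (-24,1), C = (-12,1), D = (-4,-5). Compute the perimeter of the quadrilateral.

|AB| = √((8)² + (6)²) = √100 = 10
|BC| = √((12)² + (0)²) = √144 = 12
|CD| = √((8)² + (-6)²) = √100 = 10
|DA| = √((-28)² + (0)²) = √784 = 28
Perimeter = 10 + 12 + 10 + 28 = 60.

60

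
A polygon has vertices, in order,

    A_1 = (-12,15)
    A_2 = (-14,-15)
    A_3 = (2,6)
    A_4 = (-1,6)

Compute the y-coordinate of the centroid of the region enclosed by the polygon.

Apply the shoelace formula. First the cross-terms c_i = x_i·y_{i+1} − x_{i+1}·y_i:
  390, -54, 18, 57  ⇒  2A = 411, A = 205.5.
Then Σ (y_i + y_{i+1})·c_i = 1899, so ȳ = 1899 / (6·205.5) = 211/137.

211/137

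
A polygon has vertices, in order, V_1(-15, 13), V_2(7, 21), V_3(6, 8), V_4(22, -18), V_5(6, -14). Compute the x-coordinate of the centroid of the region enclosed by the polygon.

557/182

Apply Gauss's area formula. First the cross-terms c_i = x_i·y_{i+1} − x_{i+1}·y_i:
  -406, -70, -284, -200, -132  ⇒  2A = -1092, A = -546.
Then Σ (x_i + x_{i+1})·c_i = -10026, so x̄ = -10026 / (6·(-546)) = 557/182.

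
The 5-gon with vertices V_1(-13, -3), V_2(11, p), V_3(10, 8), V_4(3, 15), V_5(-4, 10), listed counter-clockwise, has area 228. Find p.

1

The doubled signed area Σ (x_i y_{i+1} − x_{i+1} y_i) is linear in p.
With p=0 it equals 479; the coefficient of p is -23 (from the two edges through V_2).
So -23·p + 479 = 2·228 = 456 ⇒ p = 1.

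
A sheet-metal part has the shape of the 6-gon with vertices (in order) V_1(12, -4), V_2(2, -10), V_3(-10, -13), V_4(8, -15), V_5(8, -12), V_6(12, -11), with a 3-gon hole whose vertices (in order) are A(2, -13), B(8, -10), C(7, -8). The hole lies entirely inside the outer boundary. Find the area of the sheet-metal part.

82.5

Outer boundary:
Apply the shoelace (surveyor's) formula: 2A = Σ (x_i·y_{i+1} − x_{i+1}·y_i), indices taken mod 6.
V_1→V_2: (12)(-10) − (2)(-4) = -112
V_2→V_3: (2)(-13) − (-10)(-10) = -126
V_3→V_4: (-10)(-15) − (8)(-13) = 254
V_4→V_5: (8)(-12) − (8)(-15) = 24
V_5→V_6: (8)(-11) − (12)(-12) = 56
V_6→V_1: (12)(-4) − (12)(-11) = 84
Σ = 180
Area = |Σ|/2 = 90.
Hole:
Apply the surveyor's formula: 2A = Σ (x_i·y_{i+1} − x_{i+1}·y_i), indices taken mod 3.
Σ = (84) + (6) + (-75) = 15
Area = |Σ|/2 = 7.5.
Net area = 90 − 7.5 = 82.5.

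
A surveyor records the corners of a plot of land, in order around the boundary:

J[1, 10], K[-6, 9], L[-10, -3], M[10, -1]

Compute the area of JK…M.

Apply the surveyor's formula: 2A = Σ (x_i·y_{i+1} − x_{i+1}·y_i), indices taken mod 4.
Σ = (69) + (108) + (40) + (101) = 318
Area = |Σ|/2 = 159.

159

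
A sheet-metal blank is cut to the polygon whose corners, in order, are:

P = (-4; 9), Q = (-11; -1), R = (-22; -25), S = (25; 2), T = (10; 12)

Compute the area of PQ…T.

Σ = (103) + (253) + (581) + (280) + (138) = 1355
Area = |Σ|/2 = 677.5.

677.5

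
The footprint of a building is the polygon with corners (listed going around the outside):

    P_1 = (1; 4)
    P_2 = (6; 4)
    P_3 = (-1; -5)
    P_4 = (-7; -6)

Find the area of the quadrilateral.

48.5

Apply the shoelace (surveyor's) formula: 2A = Σ (x_i·y_{i+1} − x_{i+1}·y_i), indices taken mod 4.
Cross-terms: -20, -26, -29, -22  ⇒  Σ = -97
Area = |Σ|/2 = 48.5.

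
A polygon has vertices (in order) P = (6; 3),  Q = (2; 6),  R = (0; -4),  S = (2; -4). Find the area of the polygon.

Cross-terms: 30, -8, 8, 30  ⇒  Σ = 60
Area = |Σ|/2 = 30.

30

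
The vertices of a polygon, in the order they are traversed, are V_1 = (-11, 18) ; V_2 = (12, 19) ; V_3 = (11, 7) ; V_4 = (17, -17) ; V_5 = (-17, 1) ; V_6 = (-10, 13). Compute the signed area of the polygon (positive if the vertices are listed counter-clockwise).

Cross-terms: -425, -125, -306, -272, -211, -37  ⇒  Σ = -1376
Signed area = Σ/2 = -688 (negative ⇒ clockwise traversal).

-688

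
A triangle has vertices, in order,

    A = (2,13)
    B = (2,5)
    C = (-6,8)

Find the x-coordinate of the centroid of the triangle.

-2/3

Apply Gauss's area formula. First the cross-terms c_i = x_i·y_{i+1} − x_{i+1}·y_i:
  -16, 46, -94  ⇒  2A = -64, A = -32.
Then Σ (x_i + x_{i+1})·c_i = 128, so x̄ = 128 / (6·(-32)) = -2/3.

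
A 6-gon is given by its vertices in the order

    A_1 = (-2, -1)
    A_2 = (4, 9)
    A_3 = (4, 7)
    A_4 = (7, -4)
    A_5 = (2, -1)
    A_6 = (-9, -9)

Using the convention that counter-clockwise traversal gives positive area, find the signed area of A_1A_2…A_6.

-61

Apply Gauss's area formula: 2A = Σ (x_i·y_{i+1} − x_{i+1}·y_i), indices taken mod 6.
Σ = (-14) + (-8) + (-65) + (1) + (-27) + (-9) = -122
Signed area = Σ/2 = -61 (negative ⇒ clockwise traversal).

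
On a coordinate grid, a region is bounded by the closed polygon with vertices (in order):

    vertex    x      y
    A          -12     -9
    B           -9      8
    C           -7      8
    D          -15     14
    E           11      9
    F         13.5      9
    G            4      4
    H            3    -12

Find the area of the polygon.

Cross-terms: -177, -16, 22, -289, -22.5, 18, -60, -171  ⇒  Σ = -695.5
Area = |Σ|/2 = 347.75.

347.75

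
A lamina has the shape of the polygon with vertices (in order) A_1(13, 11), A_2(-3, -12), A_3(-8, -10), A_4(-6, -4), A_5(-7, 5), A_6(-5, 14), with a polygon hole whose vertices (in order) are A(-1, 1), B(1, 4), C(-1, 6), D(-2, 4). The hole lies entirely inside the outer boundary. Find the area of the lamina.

Outer boundary:
Apply Gauss's area formula: 2A = Σ (x_i·y_{i+1} − x_{i+1}·y_i), indices taken mod 6.
A_1→A_2: (13)(-12) − (-3)(11) = -123
A_2→A_3: (-3)(-10) − (-8)(-12) = -66
A_3→A_4: (-8)(-4) − (-6)(-10) = -28
A_4→A_5: (-6)(5) − (-7)(-4) = -58
A_5→A_6: (-7)(14) − (-5)(5) = -73
A_6→A_1: (-5)(11) − (13)(14) = -237
Σ = -585
Area = |Σ|/2 = 292.5.
Hole:
Apply the surveyor's formula: 2A = Σ (x_i·y_{i+1} − x_{i+1}·y_i), indices taken mod 4.
Σ = (-5) + (10) + (8) + (2) = 15
Area = |Σ|/2 = 7.5.
Net area = 292.5 − 7.5 = 285.

285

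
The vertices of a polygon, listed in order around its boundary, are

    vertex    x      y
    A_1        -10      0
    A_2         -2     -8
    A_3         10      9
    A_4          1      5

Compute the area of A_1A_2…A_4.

116.5

Apply Gauss's area formula: 2A = Σ (x_i·y_{i+1} − x_{i+1}·y_i), indices taken mod 4.
A_1→A_2: (-10)(-8) − (-2)(0) = 80
A_2→A_3: (-2)(9) − (10)(-8) = 62
A_3→A_4: (10)(5) − (1)(9) = 41
A_4→A_1: (1)(0) − (-10)(5) = 50
Σ = 233
Area = |Σ|/2 = 116.5.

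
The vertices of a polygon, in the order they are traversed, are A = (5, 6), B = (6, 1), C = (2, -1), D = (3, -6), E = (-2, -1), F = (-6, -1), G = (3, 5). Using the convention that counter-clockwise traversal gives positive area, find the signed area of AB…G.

-50.5

Apply the shoelace (surveyor's) formula: 2A = Σ (x_i·y_{i+1} − x_{i+1}·y_i), indices taken mod 7.
Σ = (-31) + (-8) + (-9) + (-15) + (-4) + (-27) + (-7) = -101
Signed area = Σ/2 = -50.5 (negative ⇒ clockwise traversal).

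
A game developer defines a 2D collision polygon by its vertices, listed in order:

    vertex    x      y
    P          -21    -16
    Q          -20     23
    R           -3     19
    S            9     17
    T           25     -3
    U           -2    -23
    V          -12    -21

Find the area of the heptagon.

Σ = (-803) + (-311) + (-222) + (-452) + (-581) + (-234) + (-249) = -2852
Area = |Σ|/2 = 1426.

1426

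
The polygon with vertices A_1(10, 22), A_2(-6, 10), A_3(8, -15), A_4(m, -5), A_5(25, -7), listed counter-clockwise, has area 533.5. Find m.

15

Write out the shoelace sum; only the two edges meeting at A_4 involve m:
2·Area = [(8·(-5) − m·(-15)) + (m·(-7) − 25·(-5))] + 862
       = 8·m + 947 = 1067
⇒ m = 15.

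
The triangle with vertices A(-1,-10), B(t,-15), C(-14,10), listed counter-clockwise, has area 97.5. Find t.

The doubled signed area Σ (x_i y_{i+1} − x_{i+1} y_i) is linear in t.
With t=0 it equals -45; the coefficient of t is 20 (from the two edges through B).
So 20·t + -45 = 2·97.5 = 195 ⇒ t = 12.

12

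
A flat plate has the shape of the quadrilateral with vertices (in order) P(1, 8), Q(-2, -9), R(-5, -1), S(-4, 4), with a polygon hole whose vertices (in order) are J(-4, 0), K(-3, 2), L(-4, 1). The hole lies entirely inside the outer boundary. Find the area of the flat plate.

47.5

Outer boundary:
Apply Gauss's area formula: 2A = Σ (x_i·y_{i+1} − x_{i+1}·y_i), indices taken mod 4.
Cross-terms: 7, -43, -24, -36  ⇒  Σ = -96
Area = |Σ|/2 = 48.
Hole:
Apply the shoelace formula: 2A = Σ (x_i·y_{i+1} − x_{i+1}·y_i), indices taken mod 3.
J→K: (-4)(2) − (-3)(0) = -8
K→L: (-3)(1) − (-4)(2) = 5
L→J: (-4)(0) − (-4)(1) = 4
Σ = 1
Area = |Σ|/2 = 0.5.
Net area = 48 − 0.5 = 47.5.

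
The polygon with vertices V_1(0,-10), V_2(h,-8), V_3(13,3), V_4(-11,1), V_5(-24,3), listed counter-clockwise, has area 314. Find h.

Write out the shoelace sum; only the two edges meeting at V_2 involve h:
2·Area = [(0·(-8) − h·(-10)) + (h·3 − 13·(-8))] + 277
       = 13·h + 381 = 628
⇒ h = 19.

19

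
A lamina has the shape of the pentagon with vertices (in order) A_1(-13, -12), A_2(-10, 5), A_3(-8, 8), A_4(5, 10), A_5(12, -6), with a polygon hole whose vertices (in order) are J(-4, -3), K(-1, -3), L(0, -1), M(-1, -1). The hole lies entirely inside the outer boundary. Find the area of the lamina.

354.5

Outer boundary:
Apply the surveyor's formula: 2A = Σ (x_i·y_{i+1} − x_{i+1}·y_i), indices taken mod 5.
Σ = (-185) + (-40) + (-120) + (-150) + (-222) = -717
Area = |Σ|/2 = 358.5.
Hole:
Apply the shoelace (surveyor's) formula: 2A = Σ (x_i·y_{i+1} − x_{i+1}·y_i), indices taken mod 4.
Σ = (9) + (1) + (-1) + (-1) = 8
Area = |Σ|/2 = 4.
Net area = 358.5 − 4 = 354.5.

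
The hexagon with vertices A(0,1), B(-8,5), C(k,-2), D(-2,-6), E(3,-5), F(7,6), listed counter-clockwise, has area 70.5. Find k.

-3

The doubled signed area Σ (x_i y_{i+1} − x_{i+1} y_i) is linear in k.
With k=0 it equals 108; the coefficient of k is -11 (from the two edges through C).
So -11·k + 108 = 2·70.5 = 141 ⇒ k = -3.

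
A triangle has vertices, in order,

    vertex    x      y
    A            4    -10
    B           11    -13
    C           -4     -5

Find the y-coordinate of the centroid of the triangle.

Apply Gauss's area formula. First the cross-terms c_i = x_i·y_{i+1} − x_{i+1}·y_i:
  58, -107, 60  ⇒  2A = 11, A = 5.5.
Then Σ (y_i + y_{i+1})·c_i = -308, so ȳ = -308 / (6·5.5) = -28/3.

-28/3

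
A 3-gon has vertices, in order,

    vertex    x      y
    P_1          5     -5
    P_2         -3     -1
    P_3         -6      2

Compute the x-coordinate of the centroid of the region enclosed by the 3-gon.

Apply the shoelace (surveyor's) formula. First the cross-terms c_i = x_i·y_{i+1} − x_{i+1}·y_i:
  -20, -12, 20  ⇒  2A = -12, A = -6.
Then Σ (x_i + x_{i+1})·c_i = 48, so x̄ = 48 / (6·(-6)) = -4/3.

-4/3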